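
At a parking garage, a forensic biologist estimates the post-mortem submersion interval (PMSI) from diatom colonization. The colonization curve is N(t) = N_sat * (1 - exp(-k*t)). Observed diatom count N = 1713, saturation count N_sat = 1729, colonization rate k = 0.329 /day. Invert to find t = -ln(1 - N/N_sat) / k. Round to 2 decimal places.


PMSI from diatom colonization curve:
N / N_sat = 1713 / 1729 = 0.990746
1 - N/N_sat = 0.009254
ln(1 - N/N_sat) = -4.682699
t = -ln(1 - N/N_sat) / k = -(-4.682699) / 0.329 = 14.23 days

14.23


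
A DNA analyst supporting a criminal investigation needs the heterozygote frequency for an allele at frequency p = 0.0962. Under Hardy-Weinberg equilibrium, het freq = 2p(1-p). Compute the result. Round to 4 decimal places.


Hardy-Weinberg heterozygote frequency:
q = 1 - p = 1 - 0.0962 = 0.9038
2pq = 2 * 0.0962 * 0.9038 = 0.1739

0.1739


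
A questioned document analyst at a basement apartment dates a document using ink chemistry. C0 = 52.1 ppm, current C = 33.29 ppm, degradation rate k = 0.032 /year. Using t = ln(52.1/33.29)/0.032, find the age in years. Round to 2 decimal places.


Document age estimation:
C0/C = 52.1 / 33.29 = 1.565035
ln(C0/C) = 0.447908
t = 0.447908 / 0.032 = 14.00 years

14.00


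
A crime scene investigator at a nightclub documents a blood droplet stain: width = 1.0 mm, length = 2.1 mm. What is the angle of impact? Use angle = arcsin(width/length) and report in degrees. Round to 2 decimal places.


Blood spatter impact angle calculation:
width / length = 1.0 / 2.1 = 0.47619
angle = arcsin(0.47619)
angle = 28.44 degrees

28.44


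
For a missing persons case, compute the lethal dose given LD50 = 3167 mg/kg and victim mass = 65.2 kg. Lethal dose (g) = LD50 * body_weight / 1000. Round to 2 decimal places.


Lethal dose calculation:
Lethal dose = LD50 * body_weight / 1000
= 3167 * 65.2 / 1000
= 206488.4 / 1000
= 206.49 g

206.49


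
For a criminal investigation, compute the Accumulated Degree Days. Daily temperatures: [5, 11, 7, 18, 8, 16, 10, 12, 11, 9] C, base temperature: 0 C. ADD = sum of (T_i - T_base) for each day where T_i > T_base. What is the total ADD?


Computing ADD day by day:
Day 1: max(0, 5 - 0) = 5
Day 2: max(0, 11 - 0) = 11
Day 3: max(0, 7 - 0) = 7
Day 4: max(0, 18 - 0) = 18
Day 5: max(0, 8 - 0) = 8
Day 6: max(0, 16 - 0) = 16
Day 7: max(0, 10 - 0) = 10
Day 8: max(0, 12 - 0) = 12
Day 9: max(0, 11 - 0) = 11
Day 10: max(0, 9 - 0) = 9
Total ADD = 107

107


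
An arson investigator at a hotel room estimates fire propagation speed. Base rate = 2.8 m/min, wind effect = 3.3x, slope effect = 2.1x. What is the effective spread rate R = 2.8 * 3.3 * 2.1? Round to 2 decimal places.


Fire spread rate calculation:
R = R0 * wind_factor * slope_factor
= 2.8 * 3.3 * 2.1
= 9.24 * 2.1
= 19.40 m/min

19.40


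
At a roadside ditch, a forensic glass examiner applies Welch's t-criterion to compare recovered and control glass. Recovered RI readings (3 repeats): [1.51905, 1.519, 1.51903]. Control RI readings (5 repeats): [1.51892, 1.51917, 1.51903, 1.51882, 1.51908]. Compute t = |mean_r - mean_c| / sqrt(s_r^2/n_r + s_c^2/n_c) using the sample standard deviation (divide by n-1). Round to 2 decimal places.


Welch's t-criterion for glass RI comparison:
Recovered mean = sum / n_r = 4.55708 / 3 = 1.5190267
Control mean = sum / n_c = 7.59502 / 5 = 1.519004
Recovered sample variance s_r^2 = 6.33333e-10
Control sample variance s_c^2 = 1.873e-08
Welch SE (unpooled) = sqrt(s_r^2/n_r + s_c^2/n_c) = sqrt(2.11111e-10 + 3.746e-09) = sqrt(3.95711e-09) = 6.29056e-05
|mean_r - mean_c| = 2.26667e-05
t = 2.26667e-05 / 6.29056e-05 = 0.36

0.36


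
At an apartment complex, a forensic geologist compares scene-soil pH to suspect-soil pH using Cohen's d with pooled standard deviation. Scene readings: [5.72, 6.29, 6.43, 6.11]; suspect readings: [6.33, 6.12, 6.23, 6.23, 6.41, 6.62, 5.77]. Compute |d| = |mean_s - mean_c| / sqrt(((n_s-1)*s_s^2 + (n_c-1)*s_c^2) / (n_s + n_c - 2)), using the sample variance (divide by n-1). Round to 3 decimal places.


Pooled-variance Cohen's d for soil pH comparison:
Scene mean = 24.55 / 4 = 6.1375
Suspect mean = 43.71 / 7 = 6.244286
Scene sample variance s_s^2 = 0.094625
Suspect sample variance s_c^2 = 0.069462
Pooled variance = ((n_s-1)*s_s^2 + (n_c-1)*s_c^2) / (n_s + n_c - 2) = 0.07785
Pooled SD = sqrt(0.07785) = 0.279016
Mean difference = -0.106786
|d| = |-0.106786| / 0.279016 = 0.383

0.383


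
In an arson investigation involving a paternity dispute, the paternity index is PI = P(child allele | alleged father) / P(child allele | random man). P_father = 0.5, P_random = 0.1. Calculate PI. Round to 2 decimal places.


Paternity Index calculation:
PI = P(allele|father) / P(allele|random)
PI = 0.5 / 0.1
PI = 5.00

5.00


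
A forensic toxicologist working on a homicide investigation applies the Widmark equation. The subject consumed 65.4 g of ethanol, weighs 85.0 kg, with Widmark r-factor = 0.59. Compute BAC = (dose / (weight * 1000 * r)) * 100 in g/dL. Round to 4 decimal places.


Applying the Widmark formula:
BAC = (dose_g / (body_wt * 1000 * r)) * 100
Denominator = 85.0 * 1000 * 0.59 = 50150
BAC = (65.4 / 50150) * 100
BAC = 0.1304 g/dL

0.1304


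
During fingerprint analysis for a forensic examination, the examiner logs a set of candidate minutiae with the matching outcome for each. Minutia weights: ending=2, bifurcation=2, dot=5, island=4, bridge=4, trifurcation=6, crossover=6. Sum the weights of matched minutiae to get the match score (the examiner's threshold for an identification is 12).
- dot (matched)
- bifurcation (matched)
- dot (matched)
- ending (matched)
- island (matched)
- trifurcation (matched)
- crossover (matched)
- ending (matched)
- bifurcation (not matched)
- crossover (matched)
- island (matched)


Weighted minutiae match score:
  dot: matched, +5 (running total 5)
  bifurcation: matched, +2 (running total 7)
  dot: matched, +5 (running total 12)
  ending: matched, +2 (running total 14)
  island: matched, +4 (running total 18)
  trifurcation: matched, +6 (running total 24)
  crossover: matched, +6 (running total 30)
  ending: matched, +2 (running total 32)
  bifurcation: not matched, +0
  crossover: matched, +6 (running total 38)
  island: matched, +4 (running total 42)
Total score = 42
Threshold = 12; verdict = identification

42


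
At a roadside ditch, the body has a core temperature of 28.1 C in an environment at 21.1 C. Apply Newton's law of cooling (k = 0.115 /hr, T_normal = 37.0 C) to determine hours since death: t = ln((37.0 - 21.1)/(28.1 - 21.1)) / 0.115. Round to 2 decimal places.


Using Newton's law of cooling:
t = ln((T_normal - T_ambient) / (T_body - T_ambient)) / k
T_normal - T_ambient = 15.9
T_body - T_ambient = 7.0
Ratio = 2.271429
ln(ratio) = 0.820409
t = 0.820409 / 0.115 = 7.13 hours

7.13


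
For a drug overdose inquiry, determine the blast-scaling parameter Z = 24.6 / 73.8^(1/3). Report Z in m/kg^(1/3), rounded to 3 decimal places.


Scaled distance calculation:
W^(1/3) = 73.8^(1/3) = 4.194551
Z = R / W^(1/3) = 24.6 / 4.194551
Z = 5.865 m/kg^(1/3)

5.865


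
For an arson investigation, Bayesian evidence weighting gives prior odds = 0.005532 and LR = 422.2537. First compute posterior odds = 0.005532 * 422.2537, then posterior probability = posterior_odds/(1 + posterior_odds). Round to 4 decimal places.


Bayesian evidence evaluation:
Posterior odds = prior_odds * LR = 0.005532 * 422.2537 = 2.335907
Posterior probability = posterior_odds / (1 + posterior_odds)
= 2.335907 / (1 + 2.335907)
= 2.335907 / 3.335907
= 0.7002

0.7002


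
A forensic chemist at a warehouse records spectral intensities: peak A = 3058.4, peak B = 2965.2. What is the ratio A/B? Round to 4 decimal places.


Spectral peak ratio:
Peak A = 3058.4 counts
Peak B = 2965.2 counts
Ratio = 3058.4 / 2965.2 = 1.0314

1.0314


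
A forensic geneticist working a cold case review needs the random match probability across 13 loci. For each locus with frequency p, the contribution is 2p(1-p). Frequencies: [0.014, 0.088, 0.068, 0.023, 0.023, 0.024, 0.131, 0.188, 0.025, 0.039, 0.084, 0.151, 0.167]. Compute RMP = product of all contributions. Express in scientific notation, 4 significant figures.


Computing RMP for 13 loci:
Locus 1: 2 * 0.014 * 0.986 = 0.027608
Locus 2: 2 * 0.088 * 0.912 = 0.160512
Locus 3: 2 * 0.068 * 0.932 = 0.126752
Locus 4: 2 * 0.023 * 0.977 = 0.044942
Locus 5: 2 * 0.023 * 0.977 = 0.044942
Locus 6: 2 * 0.024 * 0.976 = 0.046848
Locus 7: 2 * 0.131 * 0.869 = 0.227678
Locus 8: 2 * 0.188 * 0.812 = 0.305312
Locus 9: 2 * 0.025 * 0.975 = 0.04875
Locus 10: 2 * 0.039 * 0.961 = 0.074958
Locus 11: 2 * 0.084 * 0.916 = 0.153888
Locus 12: 2 * 0.151 * 0.849 = 0.256398
Locus 13: 2 * 0.167 * 0.833 = 0.278222
RMP = 1.482e-13

1.482e-13


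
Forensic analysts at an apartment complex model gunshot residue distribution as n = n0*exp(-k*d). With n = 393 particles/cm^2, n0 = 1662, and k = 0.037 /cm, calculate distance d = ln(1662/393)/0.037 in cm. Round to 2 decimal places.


GSR distance calculation:
n0/n = 1662 / 393 = 4.229008
ln(n0/n) = 1.441967
d = 1.441967 / 0.037 = 38.97 cm

38.97


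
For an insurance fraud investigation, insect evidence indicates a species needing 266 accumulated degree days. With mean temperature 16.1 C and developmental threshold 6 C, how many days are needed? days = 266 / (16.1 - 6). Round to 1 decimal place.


Insect development time:
Effective temperature = avg_temp - T_base = 16.1 - 6 = 10.1 C
Days = ADD / effective_temp = 266 / 10.1 = 26.3 days

26.3


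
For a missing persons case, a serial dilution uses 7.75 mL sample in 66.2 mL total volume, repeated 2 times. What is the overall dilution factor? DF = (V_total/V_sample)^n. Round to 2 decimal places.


Dilution factor calculation:
Single dilution = V_total / V_sample = 66.2 / 7.75 ≈ 8.541935
Number of dilutions = 2
Total DF = (66.2 / 7.75)^2 (full precision, rounded at the end) = 72.96

72.96


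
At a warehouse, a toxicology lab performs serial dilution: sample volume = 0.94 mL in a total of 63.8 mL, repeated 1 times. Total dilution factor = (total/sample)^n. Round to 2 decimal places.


Dilution factor calculation:
Single dilution = V_total / V_sample = 63.8 / 0.94 ≈ 67.87234
Number of dilutions = 1
Total DF = (63.8 / 0.94)^1 (full precision, rounded at the end) = 67.87

67.87


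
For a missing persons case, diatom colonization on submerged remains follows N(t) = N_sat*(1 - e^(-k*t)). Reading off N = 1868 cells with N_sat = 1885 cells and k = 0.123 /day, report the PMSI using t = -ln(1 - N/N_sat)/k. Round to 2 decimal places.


PMSI from diatom colonization curve:
N / N_sat = 1868 / 1885 = 0.990981
1 - N/N_sat = 0.009019
ln(1 - N/N_sat) = -4.708422
t = -ln(1 - N/N_sat) / k = -(-4.708422) / 0.123 = 38.28 days

38.28


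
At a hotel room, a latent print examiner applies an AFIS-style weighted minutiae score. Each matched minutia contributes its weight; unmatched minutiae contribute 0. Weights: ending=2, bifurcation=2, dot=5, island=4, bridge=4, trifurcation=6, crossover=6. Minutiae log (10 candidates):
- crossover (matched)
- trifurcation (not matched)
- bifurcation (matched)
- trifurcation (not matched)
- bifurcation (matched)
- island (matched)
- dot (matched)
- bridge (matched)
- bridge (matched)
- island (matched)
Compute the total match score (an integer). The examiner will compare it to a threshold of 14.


Weighted minutiae match score:
  crossover: matched, +6 (running total 6)
  trifurcation: not matched, +0
  bifurcation: matched, +2 (running total 8)
  trifurcation: not matched, +0
  bifurcation: matched, +2 (running total 10)
  island: matched, +4 (running total 14)
  dot: matched, +5 (running total 19)
  bridge: matched, +4 (running total 23)
  bridge: matched, +4 (running total 27)
  island: matched, +4 (running total 31)
Total score = 31
Threshold = 14; verdict = identification

31


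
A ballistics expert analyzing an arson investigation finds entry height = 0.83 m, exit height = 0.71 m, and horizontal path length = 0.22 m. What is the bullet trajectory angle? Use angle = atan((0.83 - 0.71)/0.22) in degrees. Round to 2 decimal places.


Bullet trajectory angle:
Height difference = 0.83 - 0.71 = 0.12 m
angle = atan(0.12 / 0.22)
angle = atan(0.545455)
angle = 28.61 degrees

28.61


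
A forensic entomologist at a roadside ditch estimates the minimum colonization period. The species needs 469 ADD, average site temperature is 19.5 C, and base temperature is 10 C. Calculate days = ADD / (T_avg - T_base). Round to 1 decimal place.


Insect development time:
Effective temperature = avg_temp - T_base = 19.5 - 10 = 9.5 C
Days = ADD / effective_temp = 469 / 9.5 = 49.4 days

49.4


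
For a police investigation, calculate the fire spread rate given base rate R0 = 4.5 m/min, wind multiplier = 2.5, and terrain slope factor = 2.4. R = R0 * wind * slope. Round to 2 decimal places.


Fire spread rate calculation:
R = R0 * wind_factor * slope_factor
= 4.5 * 2.5 * 2.4
= 11.25 * 2.4
= 27.00 m/min

27.00


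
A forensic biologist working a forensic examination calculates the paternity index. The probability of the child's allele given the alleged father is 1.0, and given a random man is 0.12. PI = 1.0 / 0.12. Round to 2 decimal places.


Paternity Index calculation:
PI = P(allele|father) / P(allele|random)
PI = 1.0 / 0.12
PI = 8.33

8.33


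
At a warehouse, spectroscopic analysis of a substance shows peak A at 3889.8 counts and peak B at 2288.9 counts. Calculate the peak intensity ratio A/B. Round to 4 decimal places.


Spectral peak ratio:
Peak A = 3889.8 counts
Peak B = 2288.9 counts
Ratio = 3889.8 / 2288.9 = 1.6994

1.6994


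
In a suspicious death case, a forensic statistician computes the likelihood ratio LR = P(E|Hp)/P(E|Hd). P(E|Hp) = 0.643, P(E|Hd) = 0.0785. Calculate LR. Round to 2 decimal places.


Likelihood ratio calculation:
LR = P(E|Hp) / P(E|Hd)
LR = 0.643 / 0.0785
LR = 8.19

8.19


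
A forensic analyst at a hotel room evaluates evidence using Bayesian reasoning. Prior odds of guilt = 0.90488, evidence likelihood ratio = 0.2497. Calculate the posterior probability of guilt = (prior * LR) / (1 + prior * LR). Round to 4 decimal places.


Bayesian evidence evaluation:
Posterior odds = prior_odds * LR = 0.90488 * 0.2497 = 0.2259485
Posterior probability = posterior_odds / (1 + posterior_odds)
= 0.2259485 / (1 + 0.2259485)
= 0.2259485 / 1.2259485
= 0.1843

0.1843


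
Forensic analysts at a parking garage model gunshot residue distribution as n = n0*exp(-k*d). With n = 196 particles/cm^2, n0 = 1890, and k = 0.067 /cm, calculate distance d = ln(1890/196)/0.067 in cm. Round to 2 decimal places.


GSR distance calculation:
n0/n = 1890 / 196 = 9.642857
ln(n0/n) = 2.266217
d = 2.266217 / 0.067 = 33.82 cm

33.82


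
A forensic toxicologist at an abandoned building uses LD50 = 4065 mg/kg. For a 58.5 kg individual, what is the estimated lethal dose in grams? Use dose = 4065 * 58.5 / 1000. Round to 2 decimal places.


Lethal dose calculation:
Lethal dose = LD50 * body_weight / 1000
= 4065 * 58.5 / 1000
= 237802.5 / 1000
= 237.80 g

237.80


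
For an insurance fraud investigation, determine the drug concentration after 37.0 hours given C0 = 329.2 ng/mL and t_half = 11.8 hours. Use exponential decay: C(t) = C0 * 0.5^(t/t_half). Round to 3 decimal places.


Drug concentration decay:
Number of half-lives = t / t_half = 37.0 / 11.8 = 3.135593
Decay factor = 0.5^3.135593 = 0.11378695
C(t) = 329.2 * 0.11378695 = 37.459 ng/mL

37.459


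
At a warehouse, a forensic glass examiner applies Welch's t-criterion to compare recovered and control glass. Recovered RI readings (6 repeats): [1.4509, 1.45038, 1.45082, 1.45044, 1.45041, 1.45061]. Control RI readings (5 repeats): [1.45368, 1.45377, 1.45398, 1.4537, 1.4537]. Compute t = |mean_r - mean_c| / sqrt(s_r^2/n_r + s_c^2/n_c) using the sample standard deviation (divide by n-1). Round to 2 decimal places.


Welch's t-criterion for glass RI comparison:
Recovered mean = sum / n_r = 8.70356 / 6 = 1.4505933
Control mean = sum / n_c = 7.26883 / 5 = 1.453766
Recovered sample variance s_r^2 = 4.96667e-08
Control sample variance s_c^2 = 1.548e-08
Welch SE (unpooled) = sqrt(s_r^2/n_r + s_c^2/n_c) = sqrt(8.27778e-09 + 3.096e-09) = sqrt(1.13738e-08) = 0.000106648
|mean_r - mean_c| = 0.00317267
t = 0.00317267 / 0.000106648 = 29.75

29.75


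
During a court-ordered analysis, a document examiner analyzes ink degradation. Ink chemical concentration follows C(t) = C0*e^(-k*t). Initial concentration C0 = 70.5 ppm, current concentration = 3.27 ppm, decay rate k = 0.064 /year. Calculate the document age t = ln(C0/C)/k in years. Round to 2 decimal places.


Document age estimation:
C0/C = 70.5 / 3.27 = 21.559633
ln(C0/C) = 3.070823
t = 3.070823 / 0.064 = 47.98 years

47.98


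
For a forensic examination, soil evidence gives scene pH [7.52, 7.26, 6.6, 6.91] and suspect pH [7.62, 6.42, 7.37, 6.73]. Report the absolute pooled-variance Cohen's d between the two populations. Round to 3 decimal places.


Pooled-variance Cohen's d for soil pH comparison:
Scene mean = 28.29 / 4 = 7.0725
Suspect mean = 28.14 / 4 = 7.035
Scene sample variance s_s^2 = 0.161692
Suspect sample variance s_c^2 = 0.308567
Pooled variance = ((n_s-1)*s_s^2 + (n_c-1)*s_c^2) / (n_s + n_c - 2) = 0.235129
Pooled SD = sqrt(0.235129) = 0.484901
Mean difference = 0.0375
|d| = |0.0375| / 0.484901 = 0.077

0.077


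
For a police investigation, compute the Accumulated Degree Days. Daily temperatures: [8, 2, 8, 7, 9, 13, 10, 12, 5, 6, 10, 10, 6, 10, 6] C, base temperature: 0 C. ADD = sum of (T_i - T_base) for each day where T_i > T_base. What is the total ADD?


Computing ADD day by day:
Day 1: max(0, 8 - 0) = 8
Day 2: max(0, 2 - 0) = 2
Day 3: max(0, 8 - 0) = 8
Day 4: max(0, 7 - 0) = 7
Day 5: max(0, 9 - 0) = 9
Day 6: max(0, 13 - 0) = 13
Day 7: max(0, 10 - 0) = 10
Day 8: max(0, 12 - 0) = 12
Day 9: max(0, 5 - 0) = 5
Day 10: max(0, 6 - 0) = 6
Day 11: max(0, 10 - 0) = 10
Day 12: max(0, 10 - 0) = 10
Day 13: max(0, 6 - 0) = 6
Day 14: max(0, 10 - 0) = 10
Day 15: max(0, 6 - 0) = 6
Total ADD = 122

122


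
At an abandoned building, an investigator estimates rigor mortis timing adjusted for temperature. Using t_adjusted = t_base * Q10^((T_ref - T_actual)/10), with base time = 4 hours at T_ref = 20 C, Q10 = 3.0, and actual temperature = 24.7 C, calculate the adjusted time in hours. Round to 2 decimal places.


Rigor mortis time adjustment:
Exponent = (T_ref - T_actual) / 10 = (20 - 24.7) / 10 = -0.47
Q10 factor = 3.0^-0.47 = 0.5967
t_adjusted = 4 * 0.5967 = 2.39 hours

2.39


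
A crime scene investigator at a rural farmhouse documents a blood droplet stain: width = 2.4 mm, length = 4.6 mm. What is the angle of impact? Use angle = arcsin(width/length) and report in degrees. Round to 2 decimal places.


Blood spatter impact angle calculation:
width / length = 2.4 / 4.6 = 0.521739
angle = arcsin(0.521739)
angle = 31.45 degrees

31.45


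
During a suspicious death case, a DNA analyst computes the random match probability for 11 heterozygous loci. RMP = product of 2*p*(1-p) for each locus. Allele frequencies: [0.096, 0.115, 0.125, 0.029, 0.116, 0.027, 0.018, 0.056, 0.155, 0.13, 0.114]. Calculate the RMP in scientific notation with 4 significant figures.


Computing RMP for 11 loci:
Locus 1: 2 * 0.096 * 0.904 = 0.173568
Locus 2: 2 * 0.115 * 0.885 = 0.20355
Locus 3: 2 * 0.125 * 0.875 = 0.21875
Locus 4: 2 * 0.029 * 0.971 = 0.056318
Locus 5: 2 * 0.116 * 0.884 = 0.205088
Locus 6: 2 * 0.027 * 0.973 = 0.052542
Locus 7: 2 * 0.018 * 0.982 = 0.035352
Locus 8: 2 * 0.056 * 0.944 = 0.105728
Locus 9: 2 * 0.155 * 0.845 = 0.26195
Locus 10: 2 * 0.13 * 0.87 = 0.2262
Locus 11: 2 * 0.114 * 0.886 = 0.202008
RMP = 2.098e-10

2.098e-10


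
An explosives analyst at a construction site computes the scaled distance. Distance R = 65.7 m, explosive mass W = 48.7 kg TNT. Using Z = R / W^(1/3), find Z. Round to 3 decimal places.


Scaled distance calculation:
W^(1/3) = 48.7^(1/3) = 3.651822
Z = R / W^(1/3) = 65.7 / 3.651822
Z = 17.991 m/kg^(1/3)

17.991


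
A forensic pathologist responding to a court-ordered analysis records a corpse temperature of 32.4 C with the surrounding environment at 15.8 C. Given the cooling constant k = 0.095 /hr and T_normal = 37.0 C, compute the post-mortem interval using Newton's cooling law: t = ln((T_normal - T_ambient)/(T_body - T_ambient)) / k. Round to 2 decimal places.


Using Newton's law of cooling:
t = ln((T_normal - T_ambient) / (T_body - T_ambient)) / k
T_normal - T_ambient = 21.2
T_body - T_ambient = 16.6
Ratio = 1.277108
ln(ratio) = 0.244598
t = 0.244598 / 0.095 = 2.57 hours

2.57


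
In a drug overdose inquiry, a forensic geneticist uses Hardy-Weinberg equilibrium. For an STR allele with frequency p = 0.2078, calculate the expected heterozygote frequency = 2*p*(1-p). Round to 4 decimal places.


Hardy-Weinberg heterozygote frequency:
q = 1 - p = 1 - 0.2078 = 0.7922
2pq = 2 * 0.2078 * 0.7922 = 0.3292

0.3292


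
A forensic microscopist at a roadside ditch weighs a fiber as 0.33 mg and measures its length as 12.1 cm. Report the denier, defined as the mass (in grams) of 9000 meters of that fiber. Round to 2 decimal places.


Denier calculation:
Mass in grams = 0.33 mg / 1000 = 0.00033 g
Length in meters = 12.1 cm / 100 = 0.121 m
Linear density = mass / length = 0.00033 / 0.121 = 0.00272727 g/m
Denier = (g/m) * 9000 = 0.00272727 * 9000 = 24.55

24.55


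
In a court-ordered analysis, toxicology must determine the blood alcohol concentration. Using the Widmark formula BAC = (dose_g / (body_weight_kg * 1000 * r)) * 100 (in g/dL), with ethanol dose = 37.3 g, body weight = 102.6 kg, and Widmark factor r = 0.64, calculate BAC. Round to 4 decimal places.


Applying the Widmark formula:
BAC = (dose_g / (body_wt * 1000 * r)) * 100
Denominator = 102.6 * 1000 * 0.64 = 65664
BAC = (37.3 / 65664) * 100
BAC = 0.0568 g/dL

0.0568


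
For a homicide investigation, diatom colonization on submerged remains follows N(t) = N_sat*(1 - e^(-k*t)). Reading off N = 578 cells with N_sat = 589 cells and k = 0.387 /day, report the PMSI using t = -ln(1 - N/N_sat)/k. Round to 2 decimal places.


PMSI from diatom colonization curve:
N / N_sat = 578 / 589 = 0.981324
1 - N/N_sat = 0.018676
ln(1 - N/N_sat) = -3.980516
t = -ln(1 - N/N_sat) / k = -(-3.980516) / 0.387 = 10.29 days

10.29


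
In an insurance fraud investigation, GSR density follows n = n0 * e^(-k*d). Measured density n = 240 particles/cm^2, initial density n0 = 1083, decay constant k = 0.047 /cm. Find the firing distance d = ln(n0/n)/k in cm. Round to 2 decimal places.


GSR distance calculation:
n0/n = 1083 / 240 = 4.5125
ln(n0/n) = 1.506851
d = 1.506851 / 0.047 = 32.06 cm

32.06


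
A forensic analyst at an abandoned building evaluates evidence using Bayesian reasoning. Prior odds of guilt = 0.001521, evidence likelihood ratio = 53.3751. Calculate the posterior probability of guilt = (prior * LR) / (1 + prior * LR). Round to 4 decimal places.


Bayesian evidence evaluation:
Posterior odds = prior_odds * LR = 0.001521 * 53.3751 = 0.08118353
Posterior probability = posterior_odds / (1 + posterior_odds)
= 0.08118353 / (1 + 0.08118353)
= 0.08118353 / 1.08118353
= 0.0751

0.0751


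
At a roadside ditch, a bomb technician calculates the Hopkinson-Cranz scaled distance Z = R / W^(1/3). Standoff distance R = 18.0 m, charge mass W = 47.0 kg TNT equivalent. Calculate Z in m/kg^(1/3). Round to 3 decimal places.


Scaled distance calculation:
W^(1/3) = 47.0^(1/3) = 3.608826
Z = R / W^(1/3) = 18.0 / 3.608826
Z = 4.988 m/kg^(1/3)

4.988


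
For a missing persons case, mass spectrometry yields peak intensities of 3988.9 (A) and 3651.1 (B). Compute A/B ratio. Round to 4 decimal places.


Spectral peak ratio:
Peak A = 3988.9 counts
Peak B = 3651.1 counts
Ratio = 3988.9 / 3651.1 = 1.0925

1.0925


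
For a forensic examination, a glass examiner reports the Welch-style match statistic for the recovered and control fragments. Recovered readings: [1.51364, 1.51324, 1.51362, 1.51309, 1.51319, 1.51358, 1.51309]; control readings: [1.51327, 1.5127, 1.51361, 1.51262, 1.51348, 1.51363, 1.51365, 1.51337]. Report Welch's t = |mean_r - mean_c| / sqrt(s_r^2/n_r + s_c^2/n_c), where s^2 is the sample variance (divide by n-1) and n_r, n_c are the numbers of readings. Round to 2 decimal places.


Welch's t-criterion for glass RI comparison:
Recovered mean = sum / n_r = 10.59345 / 7 = 1.51335
Control mean = sum / n_c = 12.10633 / 8 = 1.5132912
Recovered sample variance s_r^2 = 6.38e-08
Control sample variance s_c^2 = 1.69641e-07
Welch SE (unpooled) = sqrt(s_r^2/n_r + s_c^2/n_c) = sqrt(9.11429e-09 + 2.12051e-08) = sqrt(3.03194e-08) = 0.000174125
|mean_r - mean_c| = 5.875e-05
t = 5.875e-05 / 0.000174125 = 0.34

0.34


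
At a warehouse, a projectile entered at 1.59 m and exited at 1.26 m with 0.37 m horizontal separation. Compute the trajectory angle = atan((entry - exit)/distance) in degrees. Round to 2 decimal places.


Bullet trajectory angle:
Height difference = 1.59 - 1.26 = 0.33 m
angle = atan(0.33 / 0.37)
angle = atan(0.891892)
angle = 41.73 degrees

41.73


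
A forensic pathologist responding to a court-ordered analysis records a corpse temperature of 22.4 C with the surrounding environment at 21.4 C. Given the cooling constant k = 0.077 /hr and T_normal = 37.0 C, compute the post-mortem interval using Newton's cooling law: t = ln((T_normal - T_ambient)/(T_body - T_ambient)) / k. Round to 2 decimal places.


Using Newton's law of cooling:
t = ln((T_normal - T_ambient) / (T_body - T_ambient)) / k
T_normal - T_ambient = 15.6
T_body - T_ambient = 1.0
Ratio = 15.6
ln(ratio) = 2.747271
t = 2.747271 / 0.077 = 35.68 hours

35.68


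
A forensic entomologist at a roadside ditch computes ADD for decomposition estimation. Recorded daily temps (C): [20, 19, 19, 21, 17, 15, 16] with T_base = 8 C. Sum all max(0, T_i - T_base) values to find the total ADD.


Computing ADD day by day:
Day 1: max(0, 20 - 8) = 12
Day 2: max(0, 19 - 8) = 11
Day 3: max(0, 19 - 8) = 11
Day 4: max(0, 21 - 8) = 13
Day 5: max(0, 17 - 8) = 9
Day 6: max(0, 15 - 8) = 7
Day 7: max(0, 16 - 8) = 8
Total ADD = 71

71


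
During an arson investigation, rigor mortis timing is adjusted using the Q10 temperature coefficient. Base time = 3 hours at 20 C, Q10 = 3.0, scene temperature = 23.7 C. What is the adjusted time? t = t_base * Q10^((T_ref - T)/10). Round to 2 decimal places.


Rigor mortis time adjustment:
Exponent = (T_ref - T_actual) / 10 = (20 - 23.7) / 10 = -0.37
Q10 factor = 3.0^-0.37 = 0.66599
t_adjusted = 3 * 0.66599 = 2.00 hours

2.00


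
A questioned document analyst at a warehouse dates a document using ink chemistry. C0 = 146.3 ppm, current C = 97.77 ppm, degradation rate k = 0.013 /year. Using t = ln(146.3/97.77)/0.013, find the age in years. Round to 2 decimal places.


Document age estimation:
C0/C = 146.3 / 97.77 = 1.496369
ln(C0/C) = 0.403042
t = 0.403042 / 0.013 = 31.00 years

31.00


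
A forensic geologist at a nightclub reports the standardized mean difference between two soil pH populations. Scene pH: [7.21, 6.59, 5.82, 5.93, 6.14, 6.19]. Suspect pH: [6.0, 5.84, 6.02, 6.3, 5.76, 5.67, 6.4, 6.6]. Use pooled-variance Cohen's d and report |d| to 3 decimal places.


Pooled-variance Cohen's d for soil pH comparison:
Scene mean = 37.88 / 6 = 6.313333
Suspect mean = 48.59 / 8 = 6.07375
Scene sample variance s_s^2 = 0.263227
Suspect sample variance s_c^2 = 0.108427
Pooled variance = ((n_s-1)*s_s^2 + (n_c-1)*s_c^2) / (n_s + n_c - 2) = 0.172927
Pooled SD = sqrt(0.172927) = 0.415845
Mean difference = 0.239583
|d| = |0.239583| / 0.415845 = 0.576

0.576


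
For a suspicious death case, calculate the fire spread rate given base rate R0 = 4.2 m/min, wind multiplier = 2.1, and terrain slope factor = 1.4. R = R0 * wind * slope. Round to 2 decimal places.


Fire spread rate calculation:
R = R0 * wind_factor * slope_factor
= 4.2 * 2.1 * 1.4
= 8.82 * 1.4
= 12.35 m/min

12.35


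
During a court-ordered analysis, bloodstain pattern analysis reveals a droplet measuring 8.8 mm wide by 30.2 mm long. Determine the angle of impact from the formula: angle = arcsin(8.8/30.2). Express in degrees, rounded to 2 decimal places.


Blood spatter impact angle calculation:
width / length = 8.8 / 30.2 = 0.291391
angle = arcsin(0.291391)
angle = 16.94 degrees

16.94


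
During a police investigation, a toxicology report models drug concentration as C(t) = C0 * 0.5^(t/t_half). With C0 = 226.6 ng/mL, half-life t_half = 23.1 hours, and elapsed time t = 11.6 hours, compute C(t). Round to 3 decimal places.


Drug concentration decay:
Number of half-lives = t / t_half = 11.6 / 23.1 = 0.502165
Decay factor = 0.5^0.502165 = 0.70604645
C(t) = 226.6 * 0.70604645 = 159.990 ng/mL

159.990


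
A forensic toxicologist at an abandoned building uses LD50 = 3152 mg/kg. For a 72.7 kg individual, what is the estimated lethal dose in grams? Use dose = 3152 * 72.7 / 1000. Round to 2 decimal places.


Lethal dose calculation:
Lethal dose = LD50 * body_weight / 1000
= 3152 * 72.7 / 1000
= 229150.4 / 1000
= 229.15 g

229.15


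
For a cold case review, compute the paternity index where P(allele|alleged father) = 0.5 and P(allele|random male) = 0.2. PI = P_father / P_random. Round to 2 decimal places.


Paternity Index calculation:
PI = P(allele|father) / P(allele|random)
PI = 0.5 / 0.2
PI = 2.50

2.50


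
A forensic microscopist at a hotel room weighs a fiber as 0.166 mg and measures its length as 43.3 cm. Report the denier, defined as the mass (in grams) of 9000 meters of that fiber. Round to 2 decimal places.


Denier calculation:
Mass in grams = 0.166 mg / 1000 = 0.000166 g
Length in meters = 43.3 cm / 100 = 0.433 m
Linear density = mass / length = 0.000166 / 0.433 = 0.00038337 g/m
Denier = (g/m) * 9000 = 0.00038337 * 9000 = 3.45

3.45


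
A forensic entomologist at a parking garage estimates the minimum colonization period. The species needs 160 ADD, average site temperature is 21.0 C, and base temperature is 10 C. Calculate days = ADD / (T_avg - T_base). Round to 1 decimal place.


Insect development time:
Effective temperature = avg_temp - T_base = 21.0 - 10 = 11.0 C
Days = ADD / effective_temp = 160 / 11.0 = 14.5 days

14.5


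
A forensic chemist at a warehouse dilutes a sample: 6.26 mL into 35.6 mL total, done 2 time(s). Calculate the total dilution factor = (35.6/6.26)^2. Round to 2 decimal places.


Dilution factor calculation:
Single dilution = V_total / V_sample = 35.6 / 6.26 ≈ 5.686901
Number of dilutions = 2
Total DF = (35.6 / 6.26)^2 (full precision, rounded at the end) = 32.34

32.34


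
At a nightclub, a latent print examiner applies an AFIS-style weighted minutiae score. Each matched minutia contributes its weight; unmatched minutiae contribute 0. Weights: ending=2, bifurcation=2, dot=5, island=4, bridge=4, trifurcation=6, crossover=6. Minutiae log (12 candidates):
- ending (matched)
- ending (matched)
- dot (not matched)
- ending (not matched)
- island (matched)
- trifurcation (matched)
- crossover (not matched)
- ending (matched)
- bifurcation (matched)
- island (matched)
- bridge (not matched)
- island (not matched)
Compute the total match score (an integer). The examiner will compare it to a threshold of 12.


Weighted minutiae match score:
  ending: matched, +2 (running total 2)
  ending: matched, +2 (running total 4)
  dot: not matched, +0
  ending: not matched, +0
  island: matched, +4 (running total 8)
  trifurcation: matched, +6 (running total 14)
  crossover: not matched, +0
  ending: matched, +2 (running total 16)
  bifurcation: matched, +2 (running total 18)
  island: matched, +4 (running total 22)
  bridge: not matched, +0
  island: not matched, +0
Total score = 22
Threshold = 12; verdict = identification

22


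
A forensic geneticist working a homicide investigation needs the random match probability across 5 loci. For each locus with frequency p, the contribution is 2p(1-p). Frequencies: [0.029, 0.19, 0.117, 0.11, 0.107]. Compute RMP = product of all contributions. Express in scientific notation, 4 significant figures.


Computing RMP for 5 loci:
Locus 1: 2 * 0.029 * 0.971 = 0.056318
Locus 2: 2 * 0.19 * 0.81 = 0.3078
Locus 3: 2 * 0.117 * 0.883 = 0.206622
Locus 4: 2 * 0.11 * 0.89 = 0.1958
Locus 5: 2 * 0.107 * 0.893 = 0.191102
RMP = 1.340e-04

1.340e-04


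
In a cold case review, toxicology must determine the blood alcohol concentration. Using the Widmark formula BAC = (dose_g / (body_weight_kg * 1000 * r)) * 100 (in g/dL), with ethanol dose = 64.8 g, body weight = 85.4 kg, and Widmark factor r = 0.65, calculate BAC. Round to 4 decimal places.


Applying the Widmark formula:
BAC = (dose_g / (body_wt * 1000 * r)) * 100
Denominator = 85.4 * 1000 * 0.65 = 55510
BAC = (64.8 / 55510) * 100
BAC = 0.1167 g/dL

0.1167


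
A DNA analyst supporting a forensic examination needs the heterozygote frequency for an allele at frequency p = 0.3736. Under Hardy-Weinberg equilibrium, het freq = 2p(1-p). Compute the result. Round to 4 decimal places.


Hardy-Weinberg heterozygote frequency:
q = 1 - p = 1 - 0.3736 = 0.6264
2pq = 2 * 0.3736 * 0.6264 = 0.4680

0.4680


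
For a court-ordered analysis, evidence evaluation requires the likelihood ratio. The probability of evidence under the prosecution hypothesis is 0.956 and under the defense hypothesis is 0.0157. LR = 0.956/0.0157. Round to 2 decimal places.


Likelihood ratio calculation:
LR = P(E|Hp) / P(E|Hd)
LR = 0.956 / 0.0157
LR = 60.89

60.89


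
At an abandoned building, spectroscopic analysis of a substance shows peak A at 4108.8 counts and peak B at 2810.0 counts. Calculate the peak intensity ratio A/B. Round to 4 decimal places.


Spectral peak ratio:
Peak A = 4108.8 counts
Peak B = 2810.0 counts
Ratio = 4108.8 / 2810.0 = 1.4622

1.4622


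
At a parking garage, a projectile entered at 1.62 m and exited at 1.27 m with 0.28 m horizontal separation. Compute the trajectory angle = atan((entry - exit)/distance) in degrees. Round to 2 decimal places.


Bullet trajectory angle:
Height difference = 1.62 - 1.27 = 0.35 m
angle = atan(0.35 / 0.28)
angle = atan(1.25)
angle = 51.34 degrees

51.34


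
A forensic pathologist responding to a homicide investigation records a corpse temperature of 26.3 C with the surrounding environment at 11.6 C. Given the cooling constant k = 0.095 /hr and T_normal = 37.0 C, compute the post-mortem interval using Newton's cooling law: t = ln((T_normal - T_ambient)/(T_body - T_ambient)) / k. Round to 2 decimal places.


Using Newton's law of cooling:
t = ln((T_normal - T_ambient) / (T_body - T_ambient)) / k
T_normal - T_ambient = 25.4
T_body - T_ambient = 14.7
Ratio = 1.727891
ln(ratio) = 0.546902
t = 0.546902 / 0.095 = 5.76 hours

5.76


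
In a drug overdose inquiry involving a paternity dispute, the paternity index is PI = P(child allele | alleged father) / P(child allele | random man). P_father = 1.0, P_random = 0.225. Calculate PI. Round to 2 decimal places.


Paternity Index calculation:
PI = P(allele|father) / P(allele|random)
PI = 1.0 / 0.225
PI = 4.44

4.44


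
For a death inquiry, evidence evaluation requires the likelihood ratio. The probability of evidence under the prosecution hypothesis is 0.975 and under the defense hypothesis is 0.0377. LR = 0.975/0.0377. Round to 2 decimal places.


Likelihood ratio calculation:
LR = P(E|Hp) / P(E|Hd)
LR = 0.975 / 0.0377
LR = 25.86

25.86


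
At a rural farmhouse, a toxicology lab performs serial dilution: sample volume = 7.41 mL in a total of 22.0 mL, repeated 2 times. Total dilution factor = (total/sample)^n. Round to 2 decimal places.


Dilution factor calculation:
Single dilution = V_total / V_sample = 22.0 / 7.41 ≈ 2.968961
Number of dilutions = 2
Total DF = (22.0 / 7.41)^2 (full precision, rounded at the end) = 8.81

8.81


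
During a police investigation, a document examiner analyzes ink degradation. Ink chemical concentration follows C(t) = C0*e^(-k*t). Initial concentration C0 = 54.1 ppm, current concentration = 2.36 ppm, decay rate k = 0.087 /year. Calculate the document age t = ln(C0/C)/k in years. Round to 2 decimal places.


Document age estimation:
C0/C = 54.1 / 2.36 = 22.923729
ln(C0/C) = 3.132173
t = 3.132173 / 0.087 = 36.00 years

36.00


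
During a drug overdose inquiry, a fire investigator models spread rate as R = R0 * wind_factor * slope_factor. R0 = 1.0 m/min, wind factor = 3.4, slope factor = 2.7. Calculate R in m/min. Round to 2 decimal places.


Fire spread rate calculation:
R = R0 * wind_factor * slope_factor
= 1.0 * 3.4 * 2.7
= 3.4 * 2.7
= 9.18 m/min

9.18


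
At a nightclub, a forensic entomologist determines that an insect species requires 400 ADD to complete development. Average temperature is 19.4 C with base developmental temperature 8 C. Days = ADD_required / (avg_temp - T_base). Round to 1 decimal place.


Insect development time:
Effective temperature = avg_temp - T_base = 19.4 - 8 = 11.4 C
Days = ADD / effective_temp = 400 / 11.4 = 35.1 days

35.1


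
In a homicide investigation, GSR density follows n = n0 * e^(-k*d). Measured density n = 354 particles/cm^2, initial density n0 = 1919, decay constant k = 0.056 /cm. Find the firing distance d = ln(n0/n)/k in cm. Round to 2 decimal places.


GSR distance calculation:
n0/n = 1919 / 354 = 5.420904
ln(n0/n) = 1.690263
d = 1.690263 / 0.056 = 30.18 cm

30.18


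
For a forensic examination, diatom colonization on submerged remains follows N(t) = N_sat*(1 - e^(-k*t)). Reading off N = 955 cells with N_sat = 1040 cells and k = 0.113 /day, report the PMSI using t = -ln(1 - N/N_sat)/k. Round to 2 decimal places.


PMSI from diatom colonization curve:
N / N_sat = 955 / 1040 = 0.918269
1 - N/N_sat = 0.081731
ln(1 - N/N_sat) = -2.504322
t = -ln(1 - N/N_sat) / k = -(-2.504322) / 0.113 = 22.16 days

22.16


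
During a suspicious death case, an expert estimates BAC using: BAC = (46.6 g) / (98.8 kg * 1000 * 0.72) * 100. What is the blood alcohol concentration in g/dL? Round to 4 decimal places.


Applying the Widmark formula:
BAC = (dose_g / (body_wt * 1000 * r)) * 100
Denominator = 98.8 * 1000 * 0.72 = 71136
BAC = (46.6 / 71136) * 100
BAC = 0.0655 g/dL

0.0655


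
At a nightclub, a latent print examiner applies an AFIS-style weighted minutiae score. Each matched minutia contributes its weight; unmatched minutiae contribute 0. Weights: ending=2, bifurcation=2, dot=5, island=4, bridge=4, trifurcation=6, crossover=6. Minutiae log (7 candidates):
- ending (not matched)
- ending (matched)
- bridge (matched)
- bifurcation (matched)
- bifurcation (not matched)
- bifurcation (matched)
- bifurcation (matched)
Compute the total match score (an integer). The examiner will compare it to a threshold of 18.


Weighted minutiae match score:
  ending: not matched, +0
  ending: matched, +2 (running total 2)
  bridge: matched, +4 (running total 6)
  bifurcation: matched, +2 (running total 8)
  bifurcation: not matched, +0
  bifurcation: matched, +2 (running total 10)
  bifurcation: matched, +2 (running total 12)
Total score = 12
Threshold = 18; verdict = inconclusive

12


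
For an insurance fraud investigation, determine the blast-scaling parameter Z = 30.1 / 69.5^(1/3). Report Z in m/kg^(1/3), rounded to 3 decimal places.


Scaled distance calculation:
W^(1/3) = 69.5^(1/3) = 4.111449
Z = R / W^(1/3) = 30.1 / 4.111449
Z = 7.321 m/kg^(1/3)

7.321


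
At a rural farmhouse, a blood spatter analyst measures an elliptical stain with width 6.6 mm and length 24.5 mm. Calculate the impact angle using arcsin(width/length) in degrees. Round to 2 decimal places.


Blood spatter impact angle calculation:
width / length = 6.6 / 24.5 = 0.269388
angle = arcsin(0.269388)
angle = 15.63 degrees

15.63


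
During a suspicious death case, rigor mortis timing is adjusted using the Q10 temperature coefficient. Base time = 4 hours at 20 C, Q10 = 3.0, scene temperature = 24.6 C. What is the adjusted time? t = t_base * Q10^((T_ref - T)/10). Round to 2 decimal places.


Rigor mortis time adjustment:
Exponent = (T_ref - T_actual) / 10 = (20 - 24.6) / 10 = -0.46
Q10 factor = 3.0^-0.46 = 0.60329
t_adjusted = 4 * 0.60329 = 2.41 hours

2.41
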